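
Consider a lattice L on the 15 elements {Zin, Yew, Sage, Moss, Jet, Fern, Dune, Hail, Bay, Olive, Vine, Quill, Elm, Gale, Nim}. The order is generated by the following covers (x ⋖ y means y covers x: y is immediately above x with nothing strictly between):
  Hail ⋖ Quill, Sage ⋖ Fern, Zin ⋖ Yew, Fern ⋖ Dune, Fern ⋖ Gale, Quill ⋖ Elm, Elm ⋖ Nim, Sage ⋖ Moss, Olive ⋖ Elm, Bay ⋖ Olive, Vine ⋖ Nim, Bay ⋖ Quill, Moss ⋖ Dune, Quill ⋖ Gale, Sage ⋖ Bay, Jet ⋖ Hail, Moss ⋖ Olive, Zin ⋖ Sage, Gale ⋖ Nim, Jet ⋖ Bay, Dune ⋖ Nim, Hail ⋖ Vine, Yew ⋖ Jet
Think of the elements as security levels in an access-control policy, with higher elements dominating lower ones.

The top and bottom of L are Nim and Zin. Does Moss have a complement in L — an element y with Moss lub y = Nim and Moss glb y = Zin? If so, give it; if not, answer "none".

Need y with Moss ∨ y = Nim and Moss ∧ y = Zin.
Checking each element gives: Vine.

Vine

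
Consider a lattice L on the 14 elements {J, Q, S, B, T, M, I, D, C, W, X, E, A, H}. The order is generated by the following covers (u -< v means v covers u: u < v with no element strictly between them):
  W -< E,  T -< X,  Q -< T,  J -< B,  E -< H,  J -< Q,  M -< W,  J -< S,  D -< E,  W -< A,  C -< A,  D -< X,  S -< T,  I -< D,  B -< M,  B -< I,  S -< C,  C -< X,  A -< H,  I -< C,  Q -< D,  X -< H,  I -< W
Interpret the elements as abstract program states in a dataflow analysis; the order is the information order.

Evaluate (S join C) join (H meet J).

C

S ∨ C = C
H ∧ J = J
C ∨ J = C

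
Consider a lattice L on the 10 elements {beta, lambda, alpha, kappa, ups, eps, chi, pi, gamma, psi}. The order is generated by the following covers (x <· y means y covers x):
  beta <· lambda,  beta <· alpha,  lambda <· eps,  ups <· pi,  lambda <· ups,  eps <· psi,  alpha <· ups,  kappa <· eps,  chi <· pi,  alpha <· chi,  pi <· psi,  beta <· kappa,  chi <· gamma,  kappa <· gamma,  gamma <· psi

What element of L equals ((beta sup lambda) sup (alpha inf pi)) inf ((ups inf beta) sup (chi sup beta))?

beta ∨ lambda = lambda
alpha ∧ pi = alpha
lambda ∨ alpha = ups
ups ∧ beta = beta
chi ∨ beta = chi
beta ∨ chi = chi
ups ∧ chi = alpha

alpha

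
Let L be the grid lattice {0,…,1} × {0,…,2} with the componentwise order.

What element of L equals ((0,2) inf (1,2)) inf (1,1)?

(0,1)

(0,2) ∧ (1,2) = (0,2)
(0,2) ∧ (1,1) = (0,1)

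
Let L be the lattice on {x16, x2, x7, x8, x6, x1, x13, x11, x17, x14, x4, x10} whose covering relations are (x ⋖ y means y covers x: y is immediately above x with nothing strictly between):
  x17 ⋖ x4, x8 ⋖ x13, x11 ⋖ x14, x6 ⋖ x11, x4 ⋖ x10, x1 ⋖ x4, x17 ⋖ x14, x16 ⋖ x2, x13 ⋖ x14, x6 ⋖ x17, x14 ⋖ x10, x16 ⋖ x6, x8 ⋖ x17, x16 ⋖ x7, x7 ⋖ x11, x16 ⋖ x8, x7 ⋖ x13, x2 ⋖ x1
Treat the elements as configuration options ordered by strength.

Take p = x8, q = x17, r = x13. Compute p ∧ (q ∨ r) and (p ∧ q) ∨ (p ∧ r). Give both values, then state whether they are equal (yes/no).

x8; x8; yes

q ∨ r = x14, so p ∧ (q ∨ r) = x8 ∧ x14 = x8.
p ∧ q = x8 and p ∧ r = x8, so (p ∧ q) ∨ (p ∧ r) = x8 ∨ x8 = x8.
Equal: yes.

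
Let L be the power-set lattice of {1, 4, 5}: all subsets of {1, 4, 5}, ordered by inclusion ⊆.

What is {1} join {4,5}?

Under ⊆, join is union: {1} ∪ {4,5} = {1,4,5}.

{1,4,5}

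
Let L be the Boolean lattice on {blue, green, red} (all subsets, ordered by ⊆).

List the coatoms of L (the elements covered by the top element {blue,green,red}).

{blue,green}, {blue,red}, {green,red}

The coatoms are exactly the elements covered by {blue,green,red}: {blue,green}, {blue,red}, {green,red}.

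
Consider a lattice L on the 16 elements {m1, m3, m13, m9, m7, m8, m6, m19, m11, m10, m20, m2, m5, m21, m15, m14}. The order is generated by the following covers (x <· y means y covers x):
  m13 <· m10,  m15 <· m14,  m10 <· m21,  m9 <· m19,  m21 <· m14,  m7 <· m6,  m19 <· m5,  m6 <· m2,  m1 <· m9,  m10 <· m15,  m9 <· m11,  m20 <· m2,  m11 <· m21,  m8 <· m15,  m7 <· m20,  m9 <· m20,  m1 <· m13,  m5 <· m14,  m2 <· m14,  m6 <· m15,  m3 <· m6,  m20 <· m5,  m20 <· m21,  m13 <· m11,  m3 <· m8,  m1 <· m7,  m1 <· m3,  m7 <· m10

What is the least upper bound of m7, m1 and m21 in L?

m21

Common upper bounds of {m7, m1, m21}: m14, m21.
The least among these is m21.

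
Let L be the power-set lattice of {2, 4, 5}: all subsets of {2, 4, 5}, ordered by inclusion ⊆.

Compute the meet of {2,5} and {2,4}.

{2}

Under ⊆, meet is intersection: {2,5} ∩ {2,4} = {2}.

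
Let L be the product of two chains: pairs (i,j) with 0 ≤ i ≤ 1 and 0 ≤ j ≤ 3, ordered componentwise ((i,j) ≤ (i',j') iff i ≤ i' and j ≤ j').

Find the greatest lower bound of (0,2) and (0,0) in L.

In a product of chains, the meet is componentwise min, giving (0,0).

(0,0)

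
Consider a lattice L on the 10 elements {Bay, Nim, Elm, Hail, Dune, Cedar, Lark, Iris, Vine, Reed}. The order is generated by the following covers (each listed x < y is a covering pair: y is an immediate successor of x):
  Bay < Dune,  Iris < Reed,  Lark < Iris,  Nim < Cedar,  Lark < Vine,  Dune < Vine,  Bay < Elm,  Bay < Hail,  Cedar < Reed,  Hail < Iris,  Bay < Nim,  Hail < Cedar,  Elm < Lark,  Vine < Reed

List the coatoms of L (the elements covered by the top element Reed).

Cedar, Iris, Vine

The coatoms are exactly the elements covered by Reed: Cedar, Iris, Vine.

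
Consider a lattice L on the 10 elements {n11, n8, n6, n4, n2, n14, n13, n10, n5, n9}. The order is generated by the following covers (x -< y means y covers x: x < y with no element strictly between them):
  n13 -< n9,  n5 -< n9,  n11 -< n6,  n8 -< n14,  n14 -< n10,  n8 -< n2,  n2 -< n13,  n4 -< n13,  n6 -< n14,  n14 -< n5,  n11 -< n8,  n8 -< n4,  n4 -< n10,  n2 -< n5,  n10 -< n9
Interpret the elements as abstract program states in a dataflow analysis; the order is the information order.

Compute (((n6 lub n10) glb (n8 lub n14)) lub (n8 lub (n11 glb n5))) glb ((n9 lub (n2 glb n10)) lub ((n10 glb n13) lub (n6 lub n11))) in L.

n14

n6 ∨ n10 = n10
n8 ∨ n14 = n14
n10 ∧ n14 = n14
n11 ∧ n5 = n11
n8 ∨ n11 = n8
n14 ∨ n8 = n14
n2 ∧ n10 = n8
n9 ∨ n8 = n9
n10 ∧ n13 = n4
n6 ∨ n11 = n6
n4 ∨ n6 = n10
n9 ∨ n10 = n9
n14 ∧ n9 = n14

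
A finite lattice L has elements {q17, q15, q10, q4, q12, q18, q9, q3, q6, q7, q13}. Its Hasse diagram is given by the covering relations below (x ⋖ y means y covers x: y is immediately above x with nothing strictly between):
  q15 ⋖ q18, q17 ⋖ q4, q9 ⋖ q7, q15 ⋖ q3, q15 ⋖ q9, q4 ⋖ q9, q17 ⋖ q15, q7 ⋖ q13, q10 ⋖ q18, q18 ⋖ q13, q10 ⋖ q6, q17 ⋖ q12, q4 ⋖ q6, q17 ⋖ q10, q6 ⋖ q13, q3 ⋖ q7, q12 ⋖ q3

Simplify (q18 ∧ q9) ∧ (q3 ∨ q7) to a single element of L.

q18 ∧ q9 = q15
q3 ∨ q7 = q7
q15 ∧ q7 = q15

q15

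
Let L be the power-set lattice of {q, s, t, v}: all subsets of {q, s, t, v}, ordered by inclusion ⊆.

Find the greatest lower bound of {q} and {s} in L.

Common lower bounds of {{q}, {s}}: {}.
The greatest among these is {}.

{}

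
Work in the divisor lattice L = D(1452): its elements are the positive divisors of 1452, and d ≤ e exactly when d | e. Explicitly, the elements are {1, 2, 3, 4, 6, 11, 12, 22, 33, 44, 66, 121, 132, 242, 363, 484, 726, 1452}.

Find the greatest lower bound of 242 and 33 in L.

11

In the divisibility order, the meet is the greatest common divisor: gcd(242, 33) = 11.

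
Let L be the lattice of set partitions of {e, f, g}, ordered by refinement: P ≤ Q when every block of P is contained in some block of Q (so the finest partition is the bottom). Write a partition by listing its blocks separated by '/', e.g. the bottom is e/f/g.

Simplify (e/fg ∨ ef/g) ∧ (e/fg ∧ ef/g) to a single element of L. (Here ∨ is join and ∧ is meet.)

e/f/g

e/fg ∨ ef/g = efg
e/fg ∧ ef/g = e/f/g
efg ∧ e/f/g = e/f/g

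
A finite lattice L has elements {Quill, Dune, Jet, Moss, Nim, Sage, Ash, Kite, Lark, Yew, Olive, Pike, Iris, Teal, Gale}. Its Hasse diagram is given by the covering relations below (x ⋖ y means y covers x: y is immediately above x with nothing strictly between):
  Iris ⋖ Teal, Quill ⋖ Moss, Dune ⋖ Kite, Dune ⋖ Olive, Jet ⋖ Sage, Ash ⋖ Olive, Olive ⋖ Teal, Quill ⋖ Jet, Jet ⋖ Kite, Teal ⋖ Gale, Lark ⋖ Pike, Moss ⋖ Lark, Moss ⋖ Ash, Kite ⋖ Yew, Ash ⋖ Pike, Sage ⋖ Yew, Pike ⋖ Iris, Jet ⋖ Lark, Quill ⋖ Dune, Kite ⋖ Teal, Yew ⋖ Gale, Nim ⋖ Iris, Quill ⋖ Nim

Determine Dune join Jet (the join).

Common upper bounds of {Dune, Jet}: Gale, Kite, Teal, Yew.
The least among these is Kite.

Kite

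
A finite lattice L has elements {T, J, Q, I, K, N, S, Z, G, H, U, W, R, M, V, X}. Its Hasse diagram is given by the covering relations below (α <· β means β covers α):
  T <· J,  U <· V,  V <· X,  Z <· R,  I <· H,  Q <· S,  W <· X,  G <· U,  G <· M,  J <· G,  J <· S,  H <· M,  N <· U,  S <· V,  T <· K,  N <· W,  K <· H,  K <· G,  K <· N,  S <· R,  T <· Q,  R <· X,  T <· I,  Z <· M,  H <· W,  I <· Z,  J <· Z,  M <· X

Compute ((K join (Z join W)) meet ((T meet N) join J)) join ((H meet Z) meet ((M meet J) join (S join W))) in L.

Z ∨ W = X
K ∨ X = X
T ∧ N = T
T ∨ J = J
X ∧ J = J
H ∧ Z = I
M ∧ J = J
S ∨ W = X
J ∨ X = X
I ∧ X = I
J ∨ I = Z

Z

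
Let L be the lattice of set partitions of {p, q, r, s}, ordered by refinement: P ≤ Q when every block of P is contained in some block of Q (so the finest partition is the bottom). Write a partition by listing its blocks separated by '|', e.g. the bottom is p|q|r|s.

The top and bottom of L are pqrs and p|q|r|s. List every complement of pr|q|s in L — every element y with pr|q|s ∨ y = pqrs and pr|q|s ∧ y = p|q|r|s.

pqs|r, pq|rs, ps|qr, p|qrs

Need y with pr|q|s ∨ y = pqrs and pr|q|s ∧ y = p|q|r|s.
Checking each element gives: pqs|r, pq|rs, ps|qr, p|qrs.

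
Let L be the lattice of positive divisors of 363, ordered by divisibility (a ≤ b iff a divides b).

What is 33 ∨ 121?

In the divisibility order, the join is the least common multiple: lcm(33, 121) = 363.

363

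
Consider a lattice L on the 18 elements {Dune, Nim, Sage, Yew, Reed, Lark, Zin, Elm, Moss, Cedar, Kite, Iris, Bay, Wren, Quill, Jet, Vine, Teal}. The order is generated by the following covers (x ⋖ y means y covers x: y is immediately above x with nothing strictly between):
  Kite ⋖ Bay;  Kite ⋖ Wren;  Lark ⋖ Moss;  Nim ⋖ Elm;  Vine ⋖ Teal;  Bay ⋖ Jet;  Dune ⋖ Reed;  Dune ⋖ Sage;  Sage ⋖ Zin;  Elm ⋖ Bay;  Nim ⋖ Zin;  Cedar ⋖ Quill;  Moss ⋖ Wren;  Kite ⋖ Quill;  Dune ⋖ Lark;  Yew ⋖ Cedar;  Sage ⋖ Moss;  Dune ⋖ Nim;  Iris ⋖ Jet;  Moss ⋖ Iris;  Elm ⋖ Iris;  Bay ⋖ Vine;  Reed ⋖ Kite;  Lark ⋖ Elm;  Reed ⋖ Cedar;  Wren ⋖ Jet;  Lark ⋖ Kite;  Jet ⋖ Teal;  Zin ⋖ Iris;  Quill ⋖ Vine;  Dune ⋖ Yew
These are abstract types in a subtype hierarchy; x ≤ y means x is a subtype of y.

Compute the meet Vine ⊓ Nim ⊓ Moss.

Dune

Common lower bounds of {Vine, Nim, Moss}: Dune.
The greatest among these is Dune.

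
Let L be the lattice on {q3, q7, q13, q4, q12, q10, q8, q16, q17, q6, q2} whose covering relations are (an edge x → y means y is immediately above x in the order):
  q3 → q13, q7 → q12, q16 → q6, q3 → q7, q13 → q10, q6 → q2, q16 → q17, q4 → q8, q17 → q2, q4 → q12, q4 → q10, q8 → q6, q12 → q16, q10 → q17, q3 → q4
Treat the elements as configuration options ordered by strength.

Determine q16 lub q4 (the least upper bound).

q16

Common upper bounds of {q16, q4}: q16, q17, q2, q6.
The least among these is q16.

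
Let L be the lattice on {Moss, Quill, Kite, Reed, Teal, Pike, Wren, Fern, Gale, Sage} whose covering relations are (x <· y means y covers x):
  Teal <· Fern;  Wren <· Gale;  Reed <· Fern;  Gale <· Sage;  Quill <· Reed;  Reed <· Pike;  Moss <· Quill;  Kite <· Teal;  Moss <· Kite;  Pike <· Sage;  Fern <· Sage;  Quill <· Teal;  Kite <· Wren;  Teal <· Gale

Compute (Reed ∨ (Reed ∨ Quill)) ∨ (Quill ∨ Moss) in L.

Reed ∨ Quill = Reed
Reed ∨ Reed = Reed
Quill ∨ Moss = Quill
Reed ∨ Quill = Reed

Reed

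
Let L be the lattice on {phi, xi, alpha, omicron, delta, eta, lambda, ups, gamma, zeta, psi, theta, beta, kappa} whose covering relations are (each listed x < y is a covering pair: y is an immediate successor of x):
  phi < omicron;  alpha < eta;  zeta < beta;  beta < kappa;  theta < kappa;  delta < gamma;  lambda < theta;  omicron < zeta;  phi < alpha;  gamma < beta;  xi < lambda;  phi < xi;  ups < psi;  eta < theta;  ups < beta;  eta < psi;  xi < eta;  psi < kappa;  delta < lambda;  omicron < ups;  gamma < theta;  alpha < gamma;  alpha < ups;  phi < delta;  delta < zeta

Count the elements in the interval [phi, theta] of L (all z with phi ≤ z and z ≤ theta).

8

The interval [phi, theta] = {alpha, delta, eta, gamma, lambda, phi, theta, xi}, which has 8 elements.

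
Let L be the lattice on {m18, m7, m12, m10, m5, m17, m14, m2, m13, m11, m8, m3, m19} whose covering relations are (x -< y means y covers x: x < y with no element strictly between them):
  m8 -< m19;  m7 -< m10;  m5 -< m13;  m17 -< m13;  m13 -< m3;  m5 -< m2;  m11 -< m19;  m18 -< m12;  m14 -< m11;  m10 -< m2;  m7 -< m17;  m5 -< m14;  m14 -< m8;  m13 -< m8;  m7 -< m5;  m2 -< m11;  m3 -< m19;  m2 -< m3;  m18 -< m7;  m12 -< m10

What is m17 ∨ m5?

m13

Common upper bounds of {m17, m5}: m13, m19, m3, m8.
The least among these is m13.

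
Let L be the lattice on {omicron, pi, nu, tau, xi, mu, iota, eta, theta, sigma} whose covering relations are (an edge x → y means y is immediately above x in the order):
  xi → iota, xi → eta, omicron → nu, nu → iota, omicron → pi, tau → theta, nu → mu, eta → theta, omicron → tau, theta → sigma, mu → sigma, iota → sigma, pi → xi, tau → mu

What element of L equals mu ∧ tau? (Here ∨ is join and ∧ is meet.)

tau

mu ∧ tau = tau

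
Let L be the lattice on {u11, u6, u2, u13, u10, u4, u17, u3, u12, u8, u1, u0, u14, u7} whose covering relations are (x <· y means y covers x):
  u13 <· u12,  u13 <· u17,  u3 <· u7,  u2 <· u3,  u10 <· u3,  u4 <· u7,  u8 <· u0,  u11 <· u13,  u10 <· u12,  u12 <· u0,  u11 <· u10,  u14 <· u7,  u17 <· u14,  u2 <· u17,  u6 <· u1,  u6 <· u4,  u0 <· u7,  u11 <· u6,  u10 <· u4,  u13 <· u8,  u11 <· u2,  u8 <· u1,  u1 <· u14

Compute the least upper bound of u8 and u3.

u7

Common upper bounds of {u8, u3}: u7.
The least among these is u7.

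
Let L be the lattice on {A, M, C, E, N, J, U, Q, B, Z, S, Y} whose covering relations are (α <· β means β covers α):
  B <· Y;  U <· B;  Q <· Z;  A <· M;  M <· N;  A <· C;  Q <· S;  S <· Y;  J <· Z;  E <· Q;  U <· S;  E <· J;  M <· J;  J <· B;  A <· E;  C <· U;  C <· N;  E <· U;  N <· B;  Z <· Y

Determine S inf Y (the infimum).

S

Common lower bounds of {S, Y}: A, C, E, Q, S, U.
The greatest among these is S.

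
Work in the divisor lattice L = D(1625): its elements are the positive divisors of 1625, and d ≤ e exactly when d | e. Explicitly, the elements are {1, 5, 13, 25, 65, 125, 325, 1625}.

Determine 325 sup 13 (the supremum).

325

Common upper bounds of {325, 13}: 1625, 325.
The least among these is 325.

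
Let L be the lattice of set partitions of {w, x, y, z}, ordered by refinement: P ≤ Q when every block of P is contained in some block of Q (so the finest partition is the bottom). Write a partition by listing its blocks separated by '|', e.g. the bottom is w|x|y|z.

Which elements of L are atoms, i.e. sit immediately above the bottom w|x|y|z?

wx|y|z, wy|x|z, wz|x|y, w|xy|z, w|xz|y, w|x|yz

The atoms are exactly the elements that cover w|x|y|z: wx|y|z, wy|x|z, wz|x|y, w|xy|z, w|xz|y, w|x|yz.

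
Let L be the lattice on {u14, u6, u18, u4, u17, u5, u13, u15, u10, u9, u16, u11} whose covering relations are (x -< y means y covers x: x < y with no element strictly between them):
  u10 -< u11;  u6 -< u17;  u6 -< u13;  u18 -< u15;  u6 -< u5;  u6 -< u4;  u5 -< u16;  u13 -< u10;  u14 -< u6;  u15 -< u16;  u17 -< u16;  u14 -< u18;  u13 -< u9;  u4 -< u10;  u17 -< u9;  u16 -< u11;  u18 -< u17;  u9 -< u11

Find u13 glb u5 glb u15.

u14

Common lower bounds of {u13, u5, u15}: u14.
The greatest among these is u14.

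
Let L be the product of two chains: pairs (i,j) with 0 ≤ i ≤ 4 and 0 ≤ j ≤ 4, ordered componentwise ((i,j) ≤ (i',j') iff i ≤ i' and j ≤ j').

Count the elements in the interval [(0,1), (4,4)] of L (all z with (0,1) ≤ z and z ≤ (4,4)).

The interval [(0,1), (4,4)] = {(0,1), (0,2), (0,3), (0,4), (1,1), (1,2), (1,3), (1,4), (2,1), (2,2), (2,3), (2,4), (3,1), (3,2), (3,3), (3,4), (4,1), (4,2), (4,3), (4,4)}, which has 20 elements.

20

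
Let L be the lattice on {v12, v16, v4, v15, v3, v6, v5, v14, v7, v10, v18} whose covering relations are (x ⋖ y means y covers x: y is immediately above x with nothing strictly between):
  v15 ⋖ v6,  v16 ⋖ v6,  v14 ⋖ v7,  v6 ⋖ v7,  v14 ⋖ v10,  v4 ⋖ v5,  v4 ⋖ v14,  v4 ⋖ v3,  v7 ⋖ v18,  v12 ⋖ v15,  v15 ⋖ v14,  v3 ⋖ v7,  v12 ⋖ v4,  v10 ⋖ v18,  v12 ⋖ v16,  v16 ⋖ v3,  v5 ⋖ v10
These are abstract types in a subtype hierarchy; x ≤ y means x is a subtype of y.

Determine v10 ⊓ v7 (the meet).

Common lower bounds of {v10, v7}: v12, v14, v15, v4.
The greatest among these is v14.

v14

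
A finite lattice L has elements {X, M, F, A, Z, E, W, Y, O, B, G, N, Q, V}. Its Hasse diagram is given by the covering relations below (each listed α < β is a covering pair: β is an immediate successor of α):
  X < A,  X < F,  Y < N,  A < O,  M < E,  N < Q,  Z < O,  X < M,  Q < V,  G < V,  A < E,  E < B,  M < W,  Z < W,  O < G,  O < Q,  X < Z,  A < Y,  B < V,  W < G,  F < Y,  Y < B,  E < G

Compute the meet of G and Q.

O

Common lower bounds of {G, Q}: A, O, X, Z.
The greatest among these is O.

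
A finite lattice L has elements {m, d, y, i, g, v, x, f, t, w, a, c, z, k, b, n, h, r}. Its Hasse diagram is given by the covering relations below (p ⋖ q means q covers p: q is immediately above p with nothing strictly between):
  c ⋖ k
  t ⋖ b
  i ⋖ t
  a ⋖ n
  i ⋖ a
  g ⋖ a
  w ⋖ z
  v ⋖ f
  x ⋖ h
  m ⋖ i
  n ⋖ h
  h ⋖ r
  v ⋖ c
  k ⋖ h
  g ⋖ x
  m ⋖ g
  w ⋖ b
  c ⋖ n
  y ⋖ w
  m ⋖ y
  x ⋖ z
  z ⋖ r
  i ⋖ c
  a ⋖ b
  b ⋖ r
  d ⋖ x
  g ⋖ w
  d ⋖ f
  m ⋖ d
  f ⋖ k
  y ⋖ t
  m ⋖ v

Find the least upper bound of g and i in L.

Common upper bounds of {g, i}: a, b, h, n, r.
The least among these is a.

a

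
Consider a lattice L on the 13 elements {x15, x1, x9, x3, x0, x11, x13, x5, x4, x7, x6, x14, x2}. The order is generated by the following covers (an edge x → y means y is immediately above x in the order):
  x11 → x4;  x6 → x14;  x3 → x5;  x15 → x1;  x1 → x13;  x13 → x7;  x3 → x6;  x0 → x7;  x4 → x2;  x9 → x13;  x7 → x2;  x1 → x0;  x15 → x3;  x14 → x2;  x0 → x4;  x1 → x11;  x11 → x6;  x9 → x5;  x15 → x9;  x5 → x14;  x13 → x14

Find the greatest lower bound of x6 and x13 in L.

x1

Common lower bounds of {x6, x13}: x1, x15.
The greatest among these is x1.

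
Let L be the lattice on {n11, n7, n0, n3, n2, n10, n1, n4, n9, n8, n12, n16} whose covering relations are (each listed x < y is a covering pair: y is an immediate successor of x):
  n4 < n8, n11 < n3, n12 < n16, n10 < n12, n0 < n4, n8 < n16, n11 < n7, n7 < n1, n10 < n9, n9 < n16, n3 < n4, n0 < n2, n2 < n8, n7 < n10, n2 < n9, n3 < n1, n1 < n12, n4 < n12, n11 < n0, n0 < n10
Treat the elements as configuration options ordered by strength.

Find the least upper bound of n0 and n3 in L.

n4

Common upper bounds of {n0, n3}: n12, n16, n4, n8.
The least among these is n4.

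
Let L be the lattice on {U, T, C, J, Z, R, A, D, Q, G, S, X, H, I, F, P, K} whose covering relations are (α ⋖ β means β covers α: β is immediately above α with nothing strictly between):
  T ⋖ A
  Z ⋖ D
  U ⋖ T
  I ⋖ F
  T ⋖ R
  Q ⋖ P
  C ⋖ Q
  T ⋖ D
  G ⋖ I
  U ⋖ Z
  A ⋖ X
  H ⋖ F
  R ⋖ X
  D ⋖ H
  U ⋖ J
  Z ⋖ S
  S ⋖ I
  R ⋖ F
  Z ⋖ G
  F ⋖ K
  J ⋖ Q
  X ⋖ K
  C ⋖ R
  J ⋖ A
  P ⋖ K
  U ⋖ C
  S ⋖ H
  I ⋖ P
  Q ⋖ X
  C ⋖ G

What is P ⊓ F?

I

Common lower bounds of {P, F}: C, G, I, S, U, Z.
The greatest among these is I.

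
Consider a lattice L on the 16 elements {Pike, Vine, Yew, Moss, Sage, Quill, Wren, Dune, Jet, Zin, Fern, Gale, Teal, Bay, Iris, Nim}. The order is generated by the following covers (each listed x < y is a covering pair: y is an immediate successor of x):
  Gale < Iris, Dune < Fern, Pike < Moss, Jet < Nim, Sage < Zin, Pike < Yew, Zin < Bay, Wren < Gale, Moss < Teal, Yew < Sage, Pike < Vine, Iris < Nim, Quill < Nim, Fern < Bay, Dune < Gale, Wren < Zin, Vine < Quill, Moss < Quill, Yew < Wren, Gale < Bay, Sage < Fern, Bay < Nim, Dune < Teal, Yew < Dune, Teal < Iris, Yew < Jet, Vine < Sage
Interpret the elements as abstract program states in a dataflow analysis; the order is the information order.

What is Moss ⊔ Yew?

Teal

Common upper bounds of {Moss, Yew}: Iris, Nim, Teal.
The least among these is Teal.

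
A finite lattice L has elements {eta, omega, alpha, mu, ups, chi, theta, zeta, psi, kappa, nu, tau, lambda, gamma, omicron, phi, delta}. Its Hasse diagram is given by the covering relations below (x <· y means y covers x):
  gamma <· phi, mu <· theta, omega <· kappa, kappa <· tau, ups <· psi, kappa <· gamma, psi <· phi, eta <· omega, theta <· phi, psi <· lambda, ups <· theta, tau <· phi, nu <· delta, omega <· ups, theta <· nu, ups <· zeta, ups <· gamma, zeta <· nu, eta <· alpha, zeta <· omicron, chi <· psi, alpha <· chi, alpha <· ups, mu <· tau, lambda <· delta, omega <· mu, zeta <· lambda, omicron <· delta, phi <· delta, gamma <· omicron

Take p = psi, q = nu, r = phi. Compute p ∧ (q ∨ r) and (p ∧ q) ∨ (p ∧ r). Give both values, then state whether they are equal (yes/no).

q ∨ r = delta, so p ∧ (q ∨ r) = psi ∧ delta = psi.
p ∧ q = ups and p ∧ r = psi, so (p ∧ q) ∨ (p ∧ r) = ups ∨ psi = psi.
Equal: yes.

psi; psi; yes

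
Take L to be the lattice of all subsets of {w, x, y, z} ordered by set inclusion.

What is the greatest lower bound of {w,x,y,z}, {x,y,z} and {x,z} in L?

Under ⊆, meet is intersection: {w,x,y,z} ∩ {x,y,z} ∩ {x,z} = {x,z}.

{x,z}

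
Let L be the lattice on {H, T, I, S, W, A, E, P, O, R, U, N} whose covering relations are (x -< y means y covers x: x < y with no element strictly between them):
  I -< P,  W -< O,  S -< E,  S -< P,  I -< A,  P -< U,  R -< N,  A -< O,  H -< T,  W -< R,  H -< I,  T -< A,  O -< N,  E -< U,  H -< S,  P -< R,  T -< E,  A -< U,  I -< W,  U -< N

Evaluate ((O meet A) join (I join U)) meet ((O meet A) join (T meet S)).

A

O ∧ A = A
I ∨ U = U
A ∨ U = U
O ∧ A = A
T ∧ S = H
A ∨ H = A
U ∧ A = A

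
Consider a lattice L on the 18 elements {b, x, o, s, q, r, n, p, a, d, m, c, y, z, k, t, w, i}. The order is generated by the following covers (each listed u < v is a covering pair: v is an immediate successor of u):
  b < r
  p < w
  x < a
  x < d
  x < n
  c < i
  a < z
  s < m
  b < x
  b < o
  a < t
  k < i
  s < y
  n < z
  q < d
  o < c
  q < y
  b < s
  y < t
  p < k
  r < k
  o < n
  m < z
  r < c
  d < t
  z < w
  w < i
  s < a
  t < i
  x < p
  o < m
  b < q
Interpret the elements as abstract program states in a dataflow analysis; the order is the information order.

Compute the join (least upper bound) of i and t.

i

Common upper bounds of {i, t}: i.
The least among these is i.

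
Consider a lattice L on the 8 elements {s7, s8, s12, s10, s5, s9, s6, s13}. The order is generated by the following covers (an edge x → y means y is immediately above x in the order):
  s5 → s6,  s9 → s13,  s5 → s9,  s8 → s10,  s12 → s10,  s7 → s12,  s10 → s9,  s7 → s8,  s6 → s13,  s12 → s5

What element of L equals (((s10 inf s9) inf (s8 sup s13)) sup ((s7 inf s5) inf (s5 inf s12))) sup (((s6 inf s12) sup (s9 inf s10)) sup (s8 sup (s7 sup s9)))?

s9

s10 ∧ s9 = s10
s8 ∨ s13 = s13
s10 ∧ s13 = s10
s7 ∧ s5 = s7
s5 ∧ s12 = s12
s7 ∧ s12 = s7
s10 ∨ s7 = s10
s6 ∧ s12 = s12
s9 ∧ s10 = s10
s12 ∨ s10 = s10
s7 ∨ s9 = s9
s8 ∨ s9 = s9
s10 ∨ s9 = s9
s10 ∨ s9 = s9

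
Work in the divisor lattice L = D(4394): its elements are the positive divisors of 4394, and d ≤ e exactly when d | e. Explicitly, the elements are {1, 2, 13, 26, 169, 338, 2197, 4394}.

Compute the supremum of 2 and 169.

In the divisibility order, the join is the least common multiple: lcm(2, 169) = 338.

338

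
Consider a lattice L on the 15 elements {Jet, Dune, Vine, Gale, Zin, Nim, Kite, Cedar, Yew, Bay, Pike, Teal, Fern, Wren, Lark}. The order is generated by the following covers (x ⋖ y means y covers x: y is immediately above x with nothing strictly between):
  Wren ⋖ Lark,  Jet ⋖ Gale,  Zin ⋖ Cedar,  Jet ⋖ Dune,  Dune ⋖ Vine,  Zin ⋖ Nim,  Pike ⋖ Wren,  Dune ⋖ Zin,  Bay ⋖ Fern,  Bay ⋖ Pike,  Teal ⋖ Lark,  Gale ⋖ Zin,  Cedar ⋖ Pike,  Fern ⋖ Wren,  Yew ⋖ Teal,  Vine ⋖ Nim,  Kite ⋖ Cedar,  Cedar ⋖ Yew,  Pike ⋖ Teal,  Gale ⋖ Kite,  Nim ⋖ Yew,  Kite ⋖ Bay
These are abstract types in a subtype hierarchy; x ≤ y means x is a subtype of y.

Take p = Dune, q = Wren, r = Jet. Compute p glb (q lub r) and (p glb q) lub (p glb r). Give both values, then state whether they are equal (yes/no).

Dune; Dune; yes

q lub r = Wren, so p glb (q lub r) = Dune glb Wren = Dune.
p glb q = Dune and p glb r = Jet, so (p glb q) lub (p glb r) = Dune lub Jet = Dune.
Equal: yes.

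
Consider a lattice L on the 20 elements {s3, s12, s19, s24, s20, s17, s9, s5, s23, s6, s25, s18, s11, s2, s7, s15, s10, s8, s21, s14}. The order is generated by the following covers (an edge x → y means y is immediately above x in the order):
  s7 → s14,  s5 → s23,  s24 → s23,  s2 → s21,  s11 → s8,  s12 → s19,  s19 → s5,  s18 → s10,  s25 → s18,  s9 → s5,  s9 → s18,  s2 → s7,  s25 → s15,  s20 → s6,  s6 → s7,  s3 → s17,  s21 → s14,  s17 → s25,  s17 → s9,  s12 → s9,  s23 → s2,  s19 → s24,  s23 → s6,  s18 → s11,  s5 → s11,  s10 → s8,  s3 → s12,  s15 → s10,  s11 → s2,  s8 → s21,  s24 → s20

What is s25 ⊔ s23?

Common upper bounds of {s25, s23}: s14, s2, s21, s7.
The least among these is s2.

s2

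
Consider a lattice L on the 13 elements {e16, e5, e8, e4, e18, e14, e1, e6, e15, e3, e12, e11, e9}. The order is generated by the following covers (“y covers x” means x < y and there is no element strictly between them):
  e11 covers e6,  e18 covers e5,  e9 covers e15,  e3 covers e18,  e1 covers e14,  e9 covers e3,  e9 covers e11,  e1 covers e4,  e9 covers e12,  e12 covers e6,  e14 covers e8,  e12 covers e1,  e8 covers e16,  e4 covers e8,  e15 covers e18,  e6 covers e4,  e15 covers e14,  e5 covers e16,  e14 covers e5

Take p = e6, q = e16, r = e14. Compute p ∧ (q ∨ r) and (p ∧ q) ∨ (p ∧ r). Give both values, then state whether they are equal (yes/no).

q ∨ r = e14, so p ∧ (q ∨ r) = e6 ∧ e14 = e8.
p ∧ q = e16 and p ∧ r = e8, so (p ∧ q) ∨ (p ∧ r) = e16 ∨ e8 = e8.
Equal: yes.

e8; e8; yes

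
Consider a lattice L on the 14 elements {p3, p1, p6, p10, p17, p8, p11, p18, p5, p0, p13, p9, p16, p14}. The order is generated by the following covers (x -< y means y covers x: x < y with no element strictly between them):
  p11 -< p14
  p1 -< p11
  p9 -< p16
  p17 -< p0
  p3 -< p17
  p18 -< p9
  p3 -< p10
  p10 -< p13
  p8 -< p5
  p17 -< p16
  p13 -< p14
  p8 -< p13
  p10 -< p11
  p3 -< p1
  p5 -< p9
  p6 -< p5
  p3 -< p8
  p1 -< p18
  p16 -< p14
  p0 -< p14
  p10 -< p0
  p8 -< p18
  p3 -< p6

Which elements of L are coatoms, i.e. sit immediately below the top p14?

The coatoms are exactly the elements covered by p14: p0, p11, p13, p16.

p0, p11, p13, p16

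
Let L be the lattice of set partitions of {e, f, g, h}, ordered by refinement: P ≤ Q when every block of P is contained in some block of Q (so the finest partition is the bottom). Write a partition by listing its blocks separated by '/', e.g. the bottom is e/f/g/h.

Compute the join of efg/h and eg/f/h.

The join of efg/h and eg/f/h merges any blocks that overlap across the partitions, giving efg/h.

efg/h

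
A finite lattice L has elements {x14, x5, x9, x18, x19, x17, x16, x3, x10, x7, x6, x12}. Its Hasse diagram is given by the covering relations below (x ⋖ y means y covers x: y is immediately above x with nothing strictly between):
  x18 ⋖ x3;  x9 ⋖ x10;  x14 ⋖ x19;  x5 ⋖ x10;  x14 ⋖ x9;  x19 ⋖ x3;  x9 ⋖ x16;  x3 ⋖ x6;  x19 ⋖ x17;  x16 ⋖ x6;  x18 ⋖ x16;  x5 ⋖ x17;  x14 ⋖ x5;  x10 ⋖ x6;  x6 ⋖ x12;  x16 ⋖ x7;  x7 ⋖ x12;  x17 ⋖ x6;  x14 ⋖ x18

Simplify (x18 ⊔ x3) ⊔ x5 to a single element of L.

x18 ∨ x3 = x3
x3 ∨ x5 = x6

x6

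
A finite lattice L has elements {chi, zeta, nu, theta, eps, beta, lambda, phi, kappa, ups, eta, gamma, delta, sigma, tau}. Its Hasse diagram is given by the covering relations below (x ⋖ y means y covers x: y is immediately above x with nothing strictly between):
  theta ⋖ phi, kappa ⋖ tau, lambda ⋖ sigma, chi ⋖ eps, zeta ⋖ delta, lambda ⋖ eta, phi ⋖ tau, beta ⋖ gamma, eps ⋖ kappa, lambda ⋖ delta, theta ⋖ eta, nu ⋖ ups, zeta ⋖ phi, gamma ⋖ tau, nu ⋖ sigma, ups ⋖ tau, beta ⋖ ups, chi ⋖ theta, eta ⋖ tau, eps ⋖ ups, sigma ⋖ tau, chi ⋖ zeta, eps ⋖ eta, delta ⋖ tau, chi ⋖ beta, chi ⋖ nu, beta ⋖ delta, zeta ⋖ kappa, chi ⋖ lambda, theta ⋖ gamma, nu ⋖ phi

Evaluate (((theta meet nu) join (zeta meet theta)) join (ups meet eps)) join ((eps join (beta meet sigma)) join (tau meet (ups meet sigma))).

ups

theta ∧ nu = chi
zeta ∧ theta = chi
chi ∨ chi = chi
ups ∧ eps = eps
chi ∨ eps = eps
beta ∧ sigma = chi
eps ∨ chi = eps
ups ∧ sigma = nu
tau ∧ nu = nu
eps ∨ nu = ups
eps ∨ ups = ups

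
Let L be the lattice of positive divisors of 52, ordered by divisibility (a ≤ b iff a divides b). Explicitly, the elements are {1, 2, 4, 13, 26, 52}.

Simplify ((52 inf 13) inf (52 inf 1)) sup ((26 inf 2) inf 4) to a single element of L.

52 ∧ 13 = 13
52 ∧ 1 = 1
13 ∧ 1 = 1
26 ∧ 2 = 2
2 ∧ 4 = 2
1 ∨ 2 = 2

2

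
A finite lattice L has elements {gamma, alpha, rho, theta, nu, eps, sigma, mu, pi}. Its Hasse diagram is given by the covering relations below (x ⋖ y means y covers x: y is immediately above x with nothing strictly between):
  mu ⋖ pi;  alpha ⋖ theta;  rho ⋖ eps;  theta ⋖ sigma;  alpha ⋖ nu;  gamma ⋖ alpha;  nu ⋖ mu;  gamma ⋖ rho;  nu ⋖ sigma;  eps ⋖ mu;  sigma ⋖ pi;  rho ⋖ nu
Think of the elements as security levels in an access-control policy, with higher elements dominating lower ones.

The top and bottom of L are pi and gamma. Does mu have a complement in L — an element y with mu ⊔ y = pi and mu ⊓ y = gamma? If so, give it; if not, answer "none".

none

For every candidate y, either mu ∨ y ≠ pi or mu ∧ y ≠ gamma; no complement exists.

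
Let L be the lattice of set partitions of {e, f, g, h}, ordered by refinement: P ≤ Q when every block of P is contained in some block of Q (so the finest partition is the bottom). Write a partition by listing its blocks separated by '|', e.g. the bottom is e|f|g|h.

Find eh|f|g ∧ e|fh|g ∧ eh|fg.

e|f|g|h

The meet (common refinement) of eh|f|g, e|fh|g, eh|fg intersects blocks pairwise, giving e|f|g|h.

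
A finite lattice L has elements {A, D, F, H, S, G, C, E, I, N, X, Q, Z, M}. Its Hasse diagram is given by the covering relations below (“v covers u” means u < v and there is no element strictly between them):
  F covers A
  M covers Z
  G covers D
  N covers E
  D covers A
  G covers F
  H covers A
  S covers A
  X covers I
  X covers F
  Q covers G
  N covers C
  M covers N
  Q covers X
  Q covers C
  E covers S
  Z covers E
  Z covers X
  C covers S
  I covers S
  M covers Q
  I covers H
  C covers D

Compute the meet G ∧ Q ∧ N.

Common lower bounds of {G, Q, N}: A, D.
The greatest among these is D.

D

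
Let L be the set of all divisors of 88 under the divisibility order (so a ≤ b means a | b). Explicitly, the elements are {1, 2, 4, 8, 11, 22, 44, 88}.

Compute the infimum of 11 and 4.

Common lower bounds of {11, 4}: 1.
The greatest among these is 1.

1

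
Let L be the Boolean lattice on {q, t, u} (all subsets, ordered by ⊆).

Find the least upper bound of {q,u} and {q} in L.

{q,u}

Under ⊆, join is union: {q,u} ∪ {q} = {q,u}.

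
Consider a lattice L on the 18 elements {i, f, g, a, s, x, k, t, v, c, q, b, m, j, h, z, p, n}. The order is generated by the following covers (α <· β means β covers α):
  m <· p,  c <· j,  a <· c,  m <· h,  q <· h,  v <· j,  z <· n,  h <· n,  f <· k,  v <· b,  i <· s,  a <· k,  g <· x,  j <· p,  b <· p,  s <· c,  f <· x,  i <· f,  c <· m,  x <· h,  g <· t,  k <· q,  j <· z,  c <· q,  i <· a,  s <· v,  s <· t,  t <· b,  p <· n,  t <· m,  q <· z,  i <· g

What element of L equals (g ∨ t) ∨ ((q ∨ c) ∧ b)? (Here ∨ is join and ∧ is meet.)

g ∨ t = t
q ∨ c = q
q ∧ b = s
t ∨ s = t

t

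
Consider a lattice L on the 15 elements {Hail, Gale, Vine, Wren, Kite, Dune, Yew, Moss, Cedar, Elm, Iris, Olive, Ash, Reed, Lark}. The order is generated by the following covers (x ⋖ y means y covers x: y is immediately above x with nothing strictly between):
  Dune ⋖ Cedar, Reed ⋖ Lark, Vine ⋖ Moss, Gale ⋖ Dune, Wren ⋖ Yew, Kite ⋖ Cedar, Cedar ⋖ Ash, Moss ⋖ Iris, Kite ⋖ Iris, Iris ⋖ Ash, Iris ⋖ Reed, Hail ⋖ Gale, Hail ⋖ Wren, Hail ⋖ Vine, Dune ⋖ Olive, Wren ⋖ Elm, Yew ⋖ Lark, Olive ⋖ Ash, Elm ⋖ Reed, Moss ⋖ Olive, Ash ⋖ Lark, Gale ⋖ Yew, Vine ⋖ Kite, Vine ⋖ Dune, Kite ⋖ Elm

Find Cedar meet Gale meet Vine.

Hail

Common lower bounds of {Cedar, Gale, Vine}: Hail.
The greatest among these is Hail.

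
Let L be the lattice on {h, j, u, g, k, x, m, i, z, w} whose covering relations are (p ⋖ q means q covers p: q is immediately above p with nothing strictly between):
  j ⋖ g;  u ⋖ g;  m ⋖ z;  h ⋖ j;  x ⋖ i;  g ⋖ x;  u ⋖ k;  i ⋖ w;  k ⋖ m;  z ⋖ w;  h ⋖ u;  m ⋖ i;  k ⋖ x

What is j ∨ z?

Common upper bounds of {j, z}: w.
The least among these is w.

w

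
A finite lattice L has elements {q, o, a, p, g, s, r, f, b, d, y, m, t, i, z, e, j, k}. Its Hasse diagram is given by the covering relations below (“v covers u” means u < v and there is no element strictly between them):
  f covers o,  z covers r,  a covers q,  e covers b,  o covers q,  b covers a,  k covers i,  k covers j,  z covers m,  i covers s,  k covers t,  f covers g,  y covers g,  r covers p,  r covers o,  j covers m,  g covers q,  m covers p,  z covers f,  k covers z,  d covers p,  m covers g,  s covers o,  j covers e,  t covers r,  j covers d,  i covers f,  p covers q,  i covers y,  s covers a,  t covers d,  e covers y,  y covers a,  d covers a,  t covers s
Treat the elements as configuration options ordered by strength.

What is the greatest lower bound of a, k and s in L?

Common lower bounds of {a, k, s}: a, q.
The greatest among these is a.

a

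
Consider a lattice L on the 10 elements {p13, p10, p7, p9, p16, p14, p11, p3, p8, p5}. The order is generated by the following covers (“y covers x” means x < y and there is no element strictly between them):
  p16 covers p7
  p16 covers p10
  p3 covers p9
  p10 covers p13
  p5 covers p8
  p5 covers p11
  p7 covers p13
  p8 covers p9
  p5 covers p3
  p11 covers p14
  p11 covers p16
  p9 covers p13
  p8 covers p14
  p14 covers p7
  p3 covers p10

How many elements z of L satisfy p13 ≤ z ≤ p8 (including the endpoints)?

5

The interval [p13, p8] = {p13, p14, p7, p8, p9}, which has 5 elements.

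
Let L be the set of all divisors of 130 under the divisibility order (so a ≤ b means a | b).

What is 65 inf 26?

In the divisibility order, the meet is the greatest common divisor: gcd(65, 26) = 13.

13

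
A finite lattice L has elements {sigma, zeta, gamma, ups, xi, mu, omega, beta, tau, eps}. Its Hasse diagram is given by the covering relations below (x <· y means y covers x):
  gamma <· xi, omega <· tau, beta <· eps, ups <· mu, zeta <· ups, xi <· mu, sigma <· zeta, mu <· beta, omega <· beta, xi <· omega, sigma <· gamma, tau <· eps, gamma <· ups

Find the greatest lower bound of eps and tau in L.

tau

Common lower bounds of {eps, tau}: gamma, omega, sigma, tau, xi.
The greatest among these is tau.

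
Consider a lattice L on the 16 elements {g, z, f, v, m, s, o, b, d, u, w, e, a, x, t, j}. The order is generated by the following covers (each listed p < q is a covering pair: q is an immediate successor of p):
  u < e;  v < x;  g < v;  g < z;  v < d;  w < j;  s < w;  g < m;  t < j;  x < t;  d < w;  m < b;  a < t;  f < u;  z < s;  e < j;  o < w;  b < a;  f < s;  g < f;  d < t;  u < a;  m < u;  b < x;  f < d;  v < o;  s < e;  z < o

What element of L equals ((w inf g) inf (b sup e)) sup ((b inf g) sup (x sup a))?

w ∧ g = g
b ∨ e = j
g ∧ j = g
b ∧ g = g
x ∨ a = t
g ∨ t = t
g ∨ t = t

t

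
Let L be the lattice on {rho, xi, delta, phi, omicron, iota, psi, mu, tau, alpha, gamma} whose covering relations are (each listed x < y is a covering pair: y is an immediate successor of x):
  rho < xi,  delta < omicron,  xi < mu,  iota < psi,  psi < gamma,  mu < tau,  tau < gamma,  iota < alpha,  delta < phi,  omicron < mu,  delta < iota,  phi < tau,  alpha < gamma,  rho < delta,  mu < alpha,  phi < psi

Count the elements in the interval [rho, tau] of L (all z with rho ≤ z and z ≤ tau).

The interval [rho, tau] = {delta, mu, omicron, phi, rho, tau, xi}, which has 7 elements.

7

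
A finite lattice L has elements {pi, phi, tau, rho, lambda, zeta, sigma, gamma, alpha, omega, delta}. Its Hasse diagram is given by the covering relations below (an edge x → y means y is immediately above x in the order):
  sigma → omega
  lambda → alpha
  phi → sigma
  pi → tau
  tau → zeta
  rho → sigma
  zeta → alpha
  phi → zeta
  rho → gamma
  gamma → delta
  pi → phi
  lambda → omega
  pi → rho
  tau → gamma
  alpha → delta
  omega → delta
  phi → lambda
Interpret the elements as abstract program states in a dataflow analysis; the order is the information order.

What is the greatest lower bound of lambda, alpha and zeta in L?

Common lower bounds of {lambda, alpha, zeta}: phi, pi.
The greatest among these is phi.

phi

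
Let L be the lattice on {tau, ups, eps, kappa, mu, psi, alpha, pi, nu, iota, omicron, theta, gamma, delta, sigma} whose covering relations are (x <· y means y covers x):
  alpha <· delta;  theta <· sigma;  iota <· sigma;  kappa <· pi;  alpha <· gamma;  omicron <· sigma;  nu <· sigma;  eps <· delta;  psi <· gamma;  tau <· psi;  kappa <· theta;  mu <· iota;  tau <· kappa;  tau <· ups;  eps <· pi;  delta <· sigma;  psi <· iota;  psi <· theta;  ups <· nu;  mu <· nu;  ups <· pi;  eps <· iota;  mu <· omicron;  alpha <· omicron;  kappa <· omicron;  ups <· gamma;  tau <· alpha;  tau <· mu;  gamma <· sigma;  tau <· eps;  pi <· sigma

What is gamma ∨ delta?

Common upper bounds of {gamma, delta}: sigma.
The least among these is sigma.

sigma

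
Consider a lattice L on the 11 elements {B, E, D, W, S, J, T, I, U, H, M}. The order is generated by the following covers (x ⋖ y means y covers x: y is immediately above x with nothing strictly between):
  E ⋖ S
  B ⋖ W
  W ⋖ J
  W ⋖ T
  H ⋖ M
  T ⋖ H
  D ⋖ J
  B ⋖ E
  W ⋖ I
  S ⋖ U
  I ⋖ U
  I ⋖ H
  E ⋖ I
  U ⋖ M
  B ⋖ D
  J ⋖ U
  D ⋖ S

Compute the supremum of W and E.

Common upper bounds of {W, E}: H, I, M, U.
The least among these is I.

I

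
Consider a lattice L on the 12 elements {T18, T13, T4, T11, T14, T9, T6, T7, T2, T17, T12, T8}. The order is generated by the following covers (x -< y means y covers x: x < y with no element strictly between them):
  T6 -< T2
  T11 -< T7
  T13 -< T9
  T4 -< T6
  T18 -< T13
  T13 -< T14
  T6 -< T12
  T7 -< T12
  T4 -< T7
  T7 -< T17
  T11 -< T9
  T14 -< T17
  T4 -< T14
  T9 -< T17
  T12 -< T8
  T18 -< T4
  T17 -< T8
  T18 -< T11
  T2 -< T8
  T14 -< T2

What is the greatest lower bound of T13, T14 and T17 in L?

Common lower bounds of {T13, T14, T17}: T13, T18.
The greatest among these is T13.

T13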